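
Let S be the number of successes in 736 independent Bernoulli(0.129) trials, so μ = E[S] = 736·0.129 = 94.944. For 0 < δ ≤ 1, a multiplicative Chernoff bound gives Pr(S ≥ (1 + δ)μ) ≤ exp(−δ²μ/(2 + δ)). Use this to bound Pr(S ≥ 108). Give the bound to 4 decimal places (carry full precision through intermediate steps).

Write 108 = (1 + δ)μ, so δ = 108/94.944 − 1 = 0.1375126…
Then the exponent is δ²μ/(2 + δ) = (108 − μ)² / (μ·(2 + δ)) = 0.839932.
Bound = exp(−0.839932) = 0.43174.

0.4317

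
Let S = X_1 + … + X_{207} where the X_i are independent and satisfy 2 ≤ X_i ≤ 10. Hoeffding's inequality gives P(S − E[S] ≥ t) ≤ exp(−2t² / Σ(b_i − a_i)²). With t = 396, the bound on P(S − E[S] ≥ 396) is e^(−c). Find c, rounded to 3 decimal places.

Σ(b_i − a_i)² = 207·(8)² = 13248.
c = 2t²/13248 = 2·396²/13248 = 23.6739.

23.674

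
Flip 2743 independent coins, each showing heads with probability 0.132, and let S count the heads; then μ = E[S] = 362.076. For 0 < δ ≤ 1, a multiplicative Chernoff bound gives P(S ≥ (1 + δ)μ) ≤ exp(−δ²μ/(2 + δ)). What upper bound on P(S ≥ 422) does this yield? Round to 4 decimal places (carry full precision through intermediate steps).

0.0103

Write 422 = (1 + δ)μ, so δ = 422/362.076 − 1 = 0.1655012…
Then the exponent is δ²μ/(2 + δ) = (422 − μ)² / (μ·(2 + δ)) = 4.579767.
Bound = exp(−4.579767) = 0.01026.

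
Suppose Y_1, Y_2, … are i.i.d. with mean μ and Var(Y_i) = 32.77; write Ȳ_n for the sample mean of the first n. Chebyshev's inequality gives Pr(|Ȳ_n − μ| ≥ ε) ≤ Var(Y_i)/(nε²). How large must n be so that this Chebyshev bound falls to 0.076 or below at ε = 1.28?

264

Require 32.77/(n·1.28²) ≤ 0.076, i.e. n ≥ 32.77/(0.076·1.28²) = 263.174.
The smallest integer n is 264.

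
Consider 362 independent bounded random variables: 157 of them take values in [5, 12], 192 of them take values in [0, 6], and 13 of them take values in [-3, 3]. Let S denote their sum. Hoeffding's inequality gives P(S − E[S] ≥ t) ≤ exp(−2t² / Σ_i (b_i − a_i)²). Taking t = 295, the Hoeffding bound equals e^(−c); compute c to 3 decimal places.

Σ(b_i − a_i)² = 157·7² + 192·6² + 13·6² = 15073.
c = 2t² / 15073 = 2·295² / 15073 = 11.5471.

11.547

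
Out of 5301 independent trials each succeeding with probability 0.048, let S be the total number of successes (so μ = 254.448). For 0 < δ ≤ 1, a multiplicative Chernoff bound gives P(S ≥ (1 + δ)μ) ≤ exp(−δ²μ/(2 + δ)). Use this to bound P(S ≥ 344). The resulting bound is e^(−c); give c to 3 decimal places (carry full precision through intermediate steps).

13.401

Write 344 = (1 + δ)μ, so δ = 344/254.448 − 1 = 0.3519462…
Then the exponent is δ²μ/(2 + δ) = (344 − μ)² / (μ·(2 + δ)) = 13.400597.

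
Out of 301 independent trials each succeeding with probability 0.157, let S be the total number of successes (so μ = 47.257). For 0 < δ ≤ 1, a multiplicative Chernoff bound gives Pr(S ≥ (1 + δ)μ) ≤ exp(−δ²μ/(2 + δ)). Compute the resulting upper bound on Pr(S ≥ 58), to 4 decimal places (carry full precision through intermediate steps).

Write 58 = (1 + δ)μ, so δ = 58/47.257 − 1 = 0.2273314…
Then the exponent is δ²μ/(2 + δ) = (58 − μ)² / (μ·(2 + δ)) = 1.096479.
Bound = exp(−1.096479) = 0.33405.

0.3340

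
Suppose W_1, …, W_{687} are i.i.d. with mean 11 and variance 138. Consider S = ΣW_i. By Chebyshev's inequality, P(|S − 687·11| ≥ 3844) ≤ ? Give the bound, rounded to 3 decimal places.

Var(S) = n·Var(W_i) = 687·138 = 94806.
Chebyshev: P(|S − 687·11| ≥ 3844) ≤ Var(S)/3844² = 94806/14776336 = 0.0064.

0.006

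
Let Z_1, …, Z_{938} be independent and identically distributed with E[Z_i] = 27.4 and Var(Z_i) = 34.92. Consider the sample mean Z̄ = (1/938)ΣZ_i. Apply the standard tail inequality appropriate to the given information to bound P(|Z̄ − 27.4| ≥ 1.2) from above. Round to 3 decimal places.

0.026

With mean and variance of each term known, Chebyshev's inequality bounds the deviation of the sum (or sample mean).
Var(Z̄) = Var(Z_i)/n = 34.92/938 = 0.037228.
Chebyshev: P(|Z̄ − 27.4| ≥ 1.2) ≤ Var(Z̄)/(1.2)² = 34.92/(938·1.2²) = 0.0259.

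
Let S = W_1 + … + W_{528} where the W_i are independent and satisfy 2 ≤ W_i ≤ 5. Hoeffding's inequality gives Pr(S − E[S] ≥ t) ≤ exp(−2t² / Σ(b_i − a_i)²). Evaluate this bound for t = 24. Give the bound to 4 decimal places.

Σ(b_i − a_i)² = 528·(3)² = 4752.
Exponent = 2·24²/4752 = 0.2424.
Bound = exp(−0.2424) = 0.78472.

0.7847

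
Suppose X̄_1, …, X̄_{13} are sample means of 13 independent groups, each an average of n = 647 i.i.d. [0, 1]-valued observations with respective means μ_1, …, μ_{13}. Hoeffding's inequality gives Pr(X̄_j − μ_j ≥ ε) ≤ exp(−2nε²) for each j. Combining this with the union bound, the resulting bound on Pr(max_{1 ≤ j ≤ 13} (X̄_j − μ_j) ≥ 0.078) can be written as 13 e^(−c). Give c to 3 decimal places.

7.873

Union bound over the 13 events: Pr(max_{1 ≤ j ≤ 13} (X̄_j − μ_j) ≥ 0.078) ≤ 13·exp(−2nε²) = 13 exp(−2·647·0.078²).
So c = 2·647·0.078² = 7.8727.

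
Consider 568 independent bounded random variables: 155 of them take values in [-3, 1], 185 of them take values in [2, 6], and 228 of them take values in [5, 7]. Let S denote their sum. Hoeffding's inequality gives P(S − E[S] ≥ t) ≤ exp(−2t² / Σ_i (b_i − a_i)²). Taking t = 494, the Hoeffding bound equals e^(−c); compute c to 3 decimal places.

Σ(b_i − a_i)² = 155·4² + 185·4² + 228·2² = 6352.
c = 2t² / 6352 = 2·494² / 6352 = 76.8375.

76.838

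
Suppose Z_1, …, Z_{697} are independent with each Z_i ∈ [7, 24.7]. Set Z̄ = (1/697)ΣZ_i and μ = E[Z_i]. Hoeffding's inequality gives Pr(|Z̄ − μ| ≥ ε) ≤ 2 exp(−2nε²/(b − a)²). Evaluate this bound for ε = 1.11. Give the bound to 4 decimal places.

Exponent: 2nε²/(b − a)² = 2·697·1.11² / 17.7² = 5.48229.
Bound = 2·exp(−5.48229) = 0.00832.

0.0083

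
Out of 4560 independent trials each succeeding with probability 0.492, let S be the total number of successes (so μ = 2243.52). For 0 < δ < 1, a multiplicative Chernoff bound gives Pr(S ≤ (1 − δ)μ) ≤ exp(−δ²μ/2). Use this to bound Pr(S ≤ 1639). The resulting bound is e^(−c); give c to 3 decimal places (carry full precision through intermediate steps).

81.444

Write 1639 = (1 − δ)μ, so δ = 1 − 1639/2243.52 = 0.2694516…
Then the exponent is δ²μ/2 = (μ − 1639)²/(2μ) = 81.444433.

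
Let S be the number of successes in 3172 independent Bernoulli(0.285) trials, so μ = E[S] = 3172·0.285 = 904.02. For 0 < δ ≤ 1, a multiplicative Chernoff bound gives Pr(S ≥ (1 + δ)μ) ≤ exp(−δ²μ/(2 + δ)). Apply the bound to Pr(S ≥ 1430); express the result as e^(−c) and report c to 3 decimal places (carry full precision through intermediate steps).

Write 1430 = (1 + δ)μ, so δ = 1430/904.02 − 1 = 0.5818234…
Then the exponent is δ²μ/(2 + δ) = (1430 − μ)² / (μ·(2 + δ)) = 118.531529.

118.532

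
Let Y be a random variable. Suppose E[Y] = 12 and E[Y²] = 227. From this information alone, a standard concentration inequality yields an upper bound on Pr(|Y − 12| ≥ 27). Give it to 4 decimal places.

The first two moments determine the variance, so Chebyshev's inequality is the sharpest standard bound available.
Var(Y) = E[Y²] − (E[Y])² = 227 − 144 = 83.
Chebyshev's inequality: Pr(|Y − μ| ≥ t) ≤ Var(Y)/t² = 83/729 = 0.1139.

0.1139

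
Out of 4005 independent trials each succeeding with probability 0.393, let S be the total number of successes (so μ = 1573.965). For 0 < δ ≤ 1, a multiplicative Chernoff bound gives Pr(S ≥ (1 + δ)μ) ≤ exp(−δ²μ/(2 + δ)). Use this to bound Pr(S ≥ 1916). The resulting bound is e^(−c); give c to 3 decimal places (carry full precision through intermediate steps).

Write 1916 = (1 + δ)μ, so δ = 1916/1573.965 − 1 = 0.2173079…
Then the exponent is δ²μ/(2 + δ) = (1916 − μ)² / (μ·(2 + δ)) = 33.521236.

33.521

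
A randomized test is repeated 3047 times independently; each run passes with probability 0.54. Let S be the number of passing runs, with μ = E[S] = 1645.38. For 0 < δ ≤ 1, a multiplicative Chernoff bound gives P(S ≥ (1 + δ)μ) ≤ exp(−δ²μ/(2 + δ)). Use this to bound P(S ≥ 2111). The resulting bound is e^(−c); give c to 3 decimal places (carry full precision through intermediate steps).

57.716

Write 2111 = (1 + δ)μ, so δ = 2111/1645.38 − 1 = 0.2829863…
Then the exponent is δ²μ/(2 + δ) = (2111 − μ)² / (μ·(2 + δ)) = 57.715669.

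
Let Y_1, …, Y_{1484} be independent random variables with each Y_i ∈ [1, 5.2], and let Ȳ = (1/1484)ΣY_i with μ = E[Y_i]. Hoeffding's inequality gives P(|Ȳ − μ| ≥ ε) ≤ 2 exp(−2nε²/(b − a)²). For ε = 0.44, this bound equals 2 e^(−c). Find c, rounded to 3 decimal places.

32.574

c = 2nε²/(b − a)² = 2·1484·0.44² / 4.2² = 32.5740.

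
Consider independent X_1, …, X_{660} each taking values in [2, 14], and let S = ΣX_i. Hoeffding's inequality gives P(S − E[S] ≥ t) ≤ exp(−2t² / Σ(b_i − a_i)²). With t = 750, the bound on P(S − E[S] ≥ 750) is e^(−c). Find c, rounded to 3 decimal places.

Σ(b_i − a_i)² = 660·(12)² = 95040.
c = 2t²/95040 = 2·750²/95040 = 11.8371.

11.837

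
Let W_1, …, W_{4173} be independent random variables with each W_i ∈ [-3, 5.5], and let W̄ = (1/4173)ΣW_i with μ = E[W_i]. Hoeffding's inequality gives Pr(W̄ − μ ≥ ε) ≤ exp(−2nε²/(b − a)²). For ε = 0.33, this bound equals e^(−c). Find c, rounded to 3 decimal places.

12.580

c = 2nε²/(b − a)² = 2·4173·0.33² / 8.5² = 12.5796.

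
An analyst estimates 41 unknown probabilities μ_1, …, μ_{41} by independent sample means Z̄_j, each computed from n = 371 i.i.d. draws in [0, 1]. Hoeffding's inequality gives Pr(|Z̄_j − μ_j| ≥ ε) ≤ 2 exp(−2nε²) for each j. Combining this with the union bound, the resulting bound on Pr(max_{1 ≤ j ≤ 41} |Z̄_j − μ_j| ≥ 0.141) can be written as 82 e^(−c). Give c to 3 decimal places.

14.752

Union bound over the 41 events: Pr(max_{1 ≤ j ≤ 41} |Z̄_j − μ_j| ≥ 0.141) ≤ 41·2·exp(−2nε²) = 82 exp(−2·371·0.141²).
So c = 2·371·0.141² = 14.7517.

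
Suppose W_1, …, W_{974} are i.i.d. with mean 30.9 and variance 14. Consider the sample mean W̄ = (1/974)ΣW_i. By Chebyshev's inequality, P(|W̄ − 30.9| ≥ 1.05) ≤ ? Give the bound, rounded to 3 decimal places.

Var(W̄) = Var(W_i)/n = 14/974 = 0.014374.
Chebyshev: P(|W̄ − 30.9| ≥ 1.05) ≤ Var(W̄)/(1.05)² = 14/(974·1.05²) = 0.0130.

0.013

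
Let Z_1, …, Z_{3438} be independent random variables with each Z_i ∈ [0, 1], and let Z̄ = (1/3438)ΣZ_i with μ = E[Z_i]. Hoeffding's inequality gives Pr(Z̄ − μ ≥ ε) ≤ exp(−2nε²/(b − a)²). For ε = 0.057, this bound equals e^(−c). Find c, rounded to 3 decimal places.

c = 2nε²/(b − a)² = 2·3438·0.057² / 1² = 22.3401.

22.340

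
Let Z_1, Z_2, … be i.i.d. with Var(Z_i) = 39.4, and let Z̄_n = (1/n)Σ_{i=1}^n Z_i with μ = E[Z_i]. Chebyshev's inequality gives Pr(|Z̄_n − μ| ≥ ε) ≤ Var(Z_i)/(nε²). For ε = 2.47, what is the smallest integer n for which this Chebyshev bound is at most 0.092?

Require 39.4/(n·2.47²) ≤ 0.092, i.e. n ≥ 39.4/(0.092·2.47²) = 70.196.
The smallest integer n is 71.

71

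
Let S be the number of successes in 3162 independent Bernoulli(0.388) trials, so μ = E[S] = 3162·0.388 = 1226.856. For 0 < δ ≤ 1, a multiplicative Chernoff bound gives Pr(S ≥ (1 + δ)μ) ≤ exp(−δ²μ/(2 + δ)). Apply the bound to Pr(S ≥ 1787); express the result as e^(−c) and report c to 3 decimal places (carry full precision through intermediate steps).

104.106

Write 1787 = (1 + δ)μ, so δ = 1787/1226.856 − 1 = 0.4565687…
Then the exponent is δ²μ/(2 + δ) = (1787 − μ)² / (μ·(2 + δ)) = 104.106268.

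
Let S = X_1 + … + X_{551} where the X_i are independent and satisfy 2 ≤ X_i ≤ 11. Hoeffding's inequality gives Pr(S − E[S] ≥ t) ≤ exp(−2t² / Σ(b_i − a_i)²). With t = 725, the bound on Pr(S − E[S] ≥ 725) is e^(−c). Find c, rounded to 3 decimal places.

23.554

Σ(b_i − a_i)² = 551·(9)² = 44631.
c = 2t²/44631 = 2·725²/44631 = 23.5543.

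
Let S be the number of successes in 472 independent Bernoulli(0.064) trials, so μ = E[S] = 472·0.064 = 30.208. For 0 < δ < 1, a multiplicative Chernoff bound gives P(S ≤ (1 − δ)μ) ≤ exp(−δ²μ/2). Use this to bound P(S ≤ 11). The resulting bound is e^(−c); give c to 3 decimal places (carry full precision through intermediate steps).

6.107

Write 11 = (1 − δ)μ, so δ = 1 − 11/30.208 = 0.6358581…
Then the exponent is δ²μ/2 = (μ − 11)²/(2μ) = 6.106781.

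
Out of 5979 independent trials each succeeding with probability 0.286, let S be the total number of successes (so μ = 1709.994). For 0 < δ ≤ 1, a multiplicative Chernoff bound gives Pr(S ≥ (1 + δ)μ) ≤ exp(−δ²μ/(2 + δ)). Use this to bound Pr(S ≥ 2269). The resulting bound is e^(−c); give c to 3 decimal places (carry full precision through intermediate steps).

Write 2269 = (1 + δ)μ, so δ = 2269/1709.994 − 1 = 0.3269052…
Then the exponent is δ²μ/(2 + δ) = (2269 − μ)² / (μ·(2 + δ)) = 78.534350.

78.534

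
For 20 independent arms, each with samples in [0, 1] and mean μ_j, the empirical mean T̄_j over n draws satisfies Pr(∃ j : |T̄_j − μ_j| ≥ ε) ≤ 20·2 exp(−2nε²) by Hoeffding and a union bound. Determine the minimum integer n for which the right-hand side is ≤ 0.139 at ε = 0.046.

1338

Need 2·20·exp(−2nε²) ≤ 0.139, i.e. exp(−2nε²) ≤ 0.139/40.
So 2nε² ≥ ln(40/0.139) = 5.662161.
Hence n ≥ 5.662161/(2·0.046²) = 1337.940.
The smallest integer n is 1338.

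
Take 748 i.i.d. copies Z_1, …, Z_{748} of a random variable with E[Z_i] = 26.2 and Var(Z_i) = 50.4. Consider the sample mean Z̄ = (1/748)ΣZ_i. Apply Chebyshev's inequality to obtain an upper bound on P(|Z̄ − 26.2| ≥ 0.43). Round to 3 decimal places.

0.364

Var(Z̄) = Var(Z_i)/n = 50.4/748 = 0.06738.
Chebyshev: P(|Z̄ − 26.2| ≥ 0.43) ≤ Var(Z̄)/(0.43)² = 50.4/(748·0.43²) = 0.3644.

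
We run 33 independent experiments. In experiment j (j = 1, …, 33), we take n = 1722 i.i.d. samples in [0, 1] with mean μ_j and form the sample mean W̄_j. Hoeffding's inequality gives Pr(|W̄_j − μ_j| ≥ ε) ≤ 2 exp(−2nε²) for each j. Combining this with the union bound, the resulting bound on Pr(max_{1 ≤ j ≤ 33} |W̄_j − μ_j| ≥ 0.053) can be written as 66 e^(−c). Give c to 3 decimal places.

Union bound over the 33 events: Pr(max_{1 ≤ j ≤ 33} |W̄_j − μ_j| ≥ 0.053) ≤ 33·2·exp(−2nε²) = 66 exp(−2·1722·0.053²).
So c = 2·1722·0.053² = 9.6742.

9.674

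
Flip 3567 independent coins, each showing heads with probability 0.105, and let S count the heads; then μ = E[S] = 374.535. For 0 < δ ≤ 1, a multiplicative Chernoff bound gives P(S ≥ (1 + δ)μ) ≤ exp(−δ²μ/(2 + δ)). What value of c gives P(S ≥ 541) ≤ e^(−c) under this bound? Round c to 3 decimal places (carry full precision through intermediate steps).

Write 541 = (1 + δ)μ, so δ = 541/374.535 − 1 = 0.4444578…
Then the exponent is δ²μ/(2 + δ) = (541 − μ)² / (μ·(2 + δ)) = 30.267107.

30.267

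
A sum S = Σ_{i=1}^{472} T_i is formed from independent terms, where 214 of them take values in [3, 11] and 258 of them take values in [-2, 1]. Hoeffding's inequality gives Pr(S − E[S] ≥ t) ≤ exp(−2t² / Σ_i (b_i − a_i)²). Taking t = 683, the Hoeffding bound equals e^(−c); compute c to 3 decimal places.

58.246

Σ(b_i − a_i)² = 214·8² + 258·3² = 16018.
c = 2t² / 16018 = 2·683² / 16018 = 58.2456.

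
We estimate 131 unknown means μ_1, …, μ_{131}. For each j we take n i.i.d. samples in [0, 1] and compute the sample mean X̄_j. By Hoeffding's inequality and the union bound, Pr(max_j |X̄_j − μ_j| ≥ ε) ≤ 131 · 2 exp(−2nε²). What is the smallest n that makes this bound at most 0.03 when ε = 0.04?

2836

Need 2·131·exp(−2nε²) ≤ 0.03, i.e. exp(−2nε²) ≤ 0.03/262.
So 2nε² ≥ ln(262/0.03) = 9.074902.
Hence n ≥ 9.074902/(2·0.04²) = 2835.907.
The smallest integer n is 2836.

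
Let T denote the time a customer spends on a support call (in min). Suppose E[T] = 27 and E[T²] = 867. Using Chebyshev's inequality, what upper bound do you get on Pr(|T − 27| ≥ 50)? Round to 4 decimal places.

Var(T) = E[T²] − (E[T])² = 867 − 729 = 138.
Chebyshev's inequality: Pr(|T − μ| ≥ t) ≤ Var(T)/t² = 138/2500 = 0.0552.

0.0552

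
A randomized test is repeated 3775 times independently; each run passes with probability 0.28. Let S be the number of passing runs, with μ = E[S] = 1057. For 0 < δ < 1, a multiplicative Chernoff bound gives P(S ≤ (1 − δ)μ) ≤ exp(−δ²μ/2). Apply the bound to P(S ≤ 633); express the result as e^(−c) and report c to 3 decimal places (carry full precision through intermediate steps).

85.041

Write 633 = (1 − δ)μ, so δ = 1 − 633/1057 = 0.4011353…
Then the exponent is δ²μ/2 = (μ − 633)²/(2μ) = 85.040681.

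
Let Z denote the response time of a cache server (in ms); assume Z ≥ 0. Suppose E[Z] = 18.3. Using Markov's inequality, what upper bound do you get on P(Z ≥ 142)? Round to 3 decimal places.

Markov's inequality: for a non-negative random variable, P(Z ≥ a) ≤ E[Z]/a.
Here E[Z] = 18.3 and a = 142, so the bound is 18.3/142 = 0.1289.

0.129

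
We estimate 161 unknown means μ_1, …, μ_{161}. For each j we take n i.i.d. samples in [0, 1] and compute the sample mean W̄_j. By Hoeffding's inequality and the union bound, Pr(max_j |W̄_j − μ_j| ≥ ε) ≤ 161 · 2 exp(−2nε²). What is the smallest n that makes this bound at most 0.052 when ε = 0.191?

120

Need 2·161·exp(−2nε²) ≤ 0.052, i.e. exp(−2nε²) ≤ 0.052/322.
So 2nε² ≥ ln(322/0.052) = 8.731063.
Hence n ≥ 8.731063/(2·0.191²) = 119.666.
The smallest integer n is 120.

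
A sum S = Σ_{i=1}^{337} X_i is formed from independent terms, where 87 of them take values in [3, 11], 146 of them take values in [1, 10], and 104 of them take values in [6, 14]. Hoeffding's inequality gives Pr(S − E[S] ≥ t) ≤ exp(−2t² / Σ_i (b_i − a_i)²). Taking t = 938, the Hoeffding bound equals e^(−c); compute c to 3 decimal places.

Σ(b_i − a_i)² = 87·8² + 146·9² + 104·8² = 24050.
c = 2t² / 24050 = 2·938² / 24050 = 73.1679.

73.168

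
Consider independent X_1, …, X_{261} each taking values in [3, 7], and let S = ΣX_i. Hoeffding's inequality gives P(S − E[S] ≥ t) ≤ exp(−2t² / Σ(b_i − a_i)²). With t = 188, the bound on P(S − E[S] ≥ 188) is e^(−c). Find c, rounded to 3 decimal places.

16.927

Σ(b_i − a_i)² = 261·(4)² = 4176.
c = 2t²/4176 = 2·188²/4176 = 16.9272.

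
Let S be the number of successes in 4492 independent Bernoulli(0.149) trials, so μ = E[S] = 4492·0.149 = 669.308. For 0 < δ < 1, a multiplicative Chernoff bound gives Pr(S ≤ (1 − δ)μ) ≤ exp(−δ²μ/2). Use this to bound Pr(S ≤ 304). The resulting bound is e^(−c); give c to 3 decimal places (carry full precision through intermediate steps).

Write 304 = (1 − δ)μ, so δ = 1 − 304/669.308 = 0.5457995…
Then the exponent is δ²μ/2 = (μ − 304)²/(2μ) = 99.692470.

99.692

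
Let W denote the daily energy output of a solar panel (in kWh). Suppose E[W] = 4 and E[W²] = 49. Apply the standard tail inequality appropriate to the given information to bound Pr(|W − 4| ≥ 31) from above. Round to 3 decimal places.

0.034

The first two moments determine the variance, so Chebyshev's inequality is the sharpest standard bound available.
Var(W) = E[W²] − (E[W])² = 49 − 16 = 33.
Chebyshev's inequality: Pr(|W − μ| ≥ t) ≤ Var(W)/t² = 33/961 = 0.0343.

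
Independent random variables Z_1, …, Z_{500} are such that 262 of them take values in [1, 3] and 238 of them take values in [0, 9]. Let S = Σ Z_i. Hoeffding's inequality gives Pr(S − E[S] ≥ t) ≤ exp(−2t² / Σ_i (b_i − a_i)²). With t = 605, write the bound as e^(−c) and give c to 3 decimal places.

36.015

Σ(b_i − a_i)² = 262·2² + 238·9² = 20326.
c = 2t² / 20326 = 2·605² / 20326 = 36.0154.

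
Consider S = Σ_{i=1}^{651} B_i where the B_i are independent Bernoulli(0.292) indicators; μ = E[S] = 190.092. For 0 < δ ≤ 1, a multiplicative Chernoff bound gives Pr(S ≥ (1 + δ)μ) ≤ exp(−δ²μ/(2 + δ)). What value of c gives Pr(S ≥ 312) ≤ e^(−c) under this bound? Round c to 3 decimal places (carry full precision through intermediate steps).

Write 312 = (1 + δ)μ, so δ = 312/190.092 − 1 = 0.6413105…
Then the exponent is δ²μ/(2 + δ) = (312 − μ)² / (μ·(2 + δ)) = 29.599278.

29.599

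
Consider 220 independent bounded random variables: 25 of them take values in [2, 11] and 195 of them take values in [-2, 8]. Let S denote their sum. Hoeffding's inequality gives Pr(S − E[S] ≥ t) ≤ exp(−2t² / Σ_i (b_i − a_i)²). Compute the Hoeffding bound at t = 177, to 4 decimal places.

Σ(b_i − a_i)² = 25·9² + 195·10² = 21525.
Exponent = 2·177² / 21525 = 2.91094.
Bound = exp(−2.91094) = 0.05442.

0.0544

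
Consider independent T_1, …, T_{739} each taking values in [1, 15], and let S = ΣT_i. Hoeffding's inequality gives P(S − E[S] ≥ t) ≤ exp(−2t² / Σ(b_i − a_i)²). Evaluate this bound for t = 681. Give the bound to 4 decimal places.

Σ(b_i − a_i)² = 739·(14)² = 144844.
Exponent = 2·681²/144844 = 6.4036.
Bound = exp(−6.4036) = 0.00166.

0.0017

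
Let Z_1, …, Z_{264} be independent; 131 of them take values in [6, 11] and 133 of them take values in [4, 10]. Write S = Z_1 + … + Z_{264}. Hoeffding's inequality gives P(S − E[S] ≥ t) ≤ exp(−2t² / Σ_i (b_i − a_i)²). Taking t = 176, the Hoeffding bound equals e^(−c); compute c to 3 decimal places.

7.683

Σ(b_i − a_i)² = 131·5² + 133·6² = 8063.
c = 2t² / 8063 = 2·176² / 8063 = 7.6835.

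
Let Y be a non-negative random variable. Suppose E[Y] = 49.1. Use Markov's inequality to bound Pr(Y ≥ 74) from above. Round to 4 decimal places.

Markov's inequality: for a non-negative random variable, Pr(Y ≥ a) ≤ E[Y]/a.
Here E[Y] = 49.1 and a = 74, so the bound is 49.1/74 = 0.6635.

0.6635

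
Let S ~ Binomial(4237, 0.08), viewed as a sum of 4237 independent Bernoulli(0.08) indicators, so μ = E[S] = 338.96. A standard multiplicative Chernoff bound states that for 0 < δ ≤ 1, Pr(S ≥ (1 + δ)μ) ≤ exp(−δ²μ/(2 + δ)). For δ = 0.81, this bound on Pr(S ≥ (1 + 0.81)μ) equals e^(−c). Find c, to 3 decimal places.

c = δ²μ/(2 + δ) = 0.81²·338.96/(2 + 0.81) = 79.1429.

79.143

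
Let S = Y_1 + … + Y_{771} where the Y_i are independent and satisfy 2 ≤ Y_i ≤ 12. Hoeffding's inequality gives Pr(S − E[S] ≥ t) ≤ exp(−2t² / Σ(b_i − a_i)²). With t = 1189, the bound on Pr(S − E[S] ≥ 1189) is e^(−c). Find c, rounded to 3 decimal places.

Σ(b_i − a_i)² = 771·(10)² = 77100.
c = 2t²/77100 = 2·1189²/77100 = 36.6724.

36.672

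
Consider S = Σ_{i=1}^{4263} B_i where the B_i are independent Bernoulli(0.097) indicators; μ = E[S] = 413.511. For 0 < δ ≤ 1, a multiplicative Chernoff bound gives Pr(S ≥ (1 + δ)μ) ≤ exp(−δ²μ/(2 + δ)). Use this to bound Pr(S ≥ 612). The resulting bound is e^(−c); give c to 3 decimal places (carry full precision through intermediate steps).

38.418

Write 612 = (1 + δ)μ, so δ = 612/413.511 − 1 = 0.480009…
Then the exponent is δ²μ/(2 + δ) = (612 − μ)² / (μ·(2 + δ)) = 38.417806.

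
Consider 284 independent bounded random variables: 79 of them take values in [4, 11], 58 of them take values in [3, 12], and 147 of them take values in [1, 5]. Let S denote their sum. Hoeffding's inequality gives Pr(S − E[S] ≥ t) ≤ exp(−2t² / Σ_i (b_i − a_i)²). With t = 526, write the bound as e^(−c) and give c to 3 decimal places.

50.669

Σ(b_i − a_i)² = 79·7² + 58·9² + 147·4² = 10921.
c = 2t² / 10921 = 2·526² / 10921 = 50.6686.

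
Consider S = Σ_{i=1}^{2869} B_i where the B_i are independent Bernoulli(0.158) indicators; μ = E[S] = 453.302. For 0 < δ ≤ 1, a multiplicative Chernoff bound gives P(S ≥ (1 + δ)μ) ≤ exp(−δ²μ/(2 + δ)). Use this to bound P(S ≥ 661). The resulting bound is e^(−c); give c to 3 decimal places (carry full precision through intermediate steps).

Write 661 = (1 + δ)μ, so δ = 661/453.302 − 1 = 0.458189…
Then the exponent is δ²μ/(2 + δ) = (661 − μ)² / (μ·(2 + δ)) = 38.713436.

38.713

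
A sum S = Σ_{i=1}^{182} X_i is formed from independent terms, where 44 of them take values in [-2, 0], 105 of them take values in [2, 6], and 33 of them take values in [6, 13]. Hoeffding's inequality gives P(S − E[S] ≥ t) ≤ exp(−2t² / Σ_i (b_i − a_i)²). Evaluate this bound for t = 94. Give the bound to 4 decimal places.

Σ(b_i − a_i)² = 44·2² + 105·4² + 33·7² = 3473.
Exponent = 2·94² / 3473 = 5.08840.
Bound = exp(−5.08840) = 0.00617.

0.0062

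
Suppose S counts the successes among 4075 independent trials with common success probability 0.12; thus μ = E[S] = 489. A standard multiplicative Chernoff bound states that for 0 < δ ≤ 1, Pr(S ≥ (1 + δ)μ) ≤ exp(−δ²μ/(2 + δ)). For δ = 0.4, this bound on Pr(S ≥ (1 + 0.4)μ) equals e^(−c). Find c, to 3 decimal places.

32.600

c = δ²μ/(2 + δ) = 0.4²·489/(2 + 0.4) = 32.6000.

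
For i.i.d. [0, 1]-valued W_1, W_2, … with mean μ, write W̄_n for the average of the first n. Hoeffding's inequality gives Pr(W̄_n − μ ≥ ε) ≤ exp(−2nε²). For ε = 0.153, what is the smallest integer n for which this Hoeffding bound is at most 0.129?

44

Require exp(−2nε²) ≤ 0.129, i.e. 2nε² ≥ ln(1/0.129) = 2.047943.
So n ≥ 2.047943 / (2·0.153²) = 43.743.
The smallest integer n is 44.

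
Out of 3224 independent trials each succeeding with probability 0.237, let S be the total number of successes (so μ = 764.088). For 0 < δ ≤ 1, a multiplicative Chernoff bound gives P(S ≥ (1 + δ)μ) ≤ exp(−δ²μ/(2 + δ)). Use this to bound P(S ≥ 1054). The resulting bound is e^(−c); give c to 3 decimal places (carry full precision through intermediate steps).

46.229

Write 1054 = (1 + δ)μ, so δ = 1054/764.088 − 1 = 0.3794223…
Then the exponent is δ²μ/(2 + δ) = (1054 − μ)² / (μ·(2 + δ)) = 46.229318.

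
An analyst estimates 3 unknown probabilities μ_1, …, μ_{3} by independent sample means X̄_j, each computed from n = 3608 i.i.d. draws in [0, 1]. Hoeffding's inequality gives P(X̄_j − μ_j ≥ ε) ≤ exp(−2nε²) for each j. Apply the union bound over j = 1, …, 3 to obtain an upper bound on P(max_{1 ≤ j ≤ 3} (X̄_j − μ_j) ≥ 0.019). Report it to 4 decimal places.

Per-experiment Hoeffding bound: exp(−2·3608·0.019²) = exp(−2.60498) = 0.073905.
Union bound over 3 events: 3·0.073905 = 0.22171.

0.2217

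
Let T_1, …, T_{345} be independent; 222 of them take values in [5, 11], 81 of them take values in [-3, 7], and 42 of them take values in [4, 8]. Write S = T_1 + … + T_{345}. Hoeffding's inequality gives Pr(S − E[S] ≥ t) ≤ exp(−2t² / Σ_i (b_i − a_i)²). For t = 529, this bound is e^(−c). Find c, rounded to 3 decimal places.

Σ(b_i − a_i)² = 222·6² + 81·10² + 42·4² = 16764.
c = 2t² / 16764 = 2·529² / 16764 = 33.3859.

33.386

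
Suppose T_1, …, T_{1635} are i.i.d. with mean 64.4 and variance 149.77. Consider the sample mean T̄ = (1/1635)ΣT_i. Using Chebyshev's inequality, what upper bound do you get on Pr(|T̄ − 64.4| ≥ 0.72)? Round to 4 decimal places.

0.1767

Var(T̄) = Var(T_i)/n = 149.77/1635 = 0.091602.
Chebyshev: Pr(|T̄ − 64.4| ≥ 0.72) ≤ Var(T̄)/(0.72)² = 149.77/(1635·0.72²) = 0.1767.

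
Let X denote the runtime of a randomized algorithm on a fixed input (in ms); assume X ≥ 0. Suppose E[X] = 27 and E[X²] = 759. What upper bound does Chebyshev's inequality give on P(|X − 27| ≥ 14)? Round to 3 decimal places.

0.153

Var(X) = E[X²] − (E[X])² = 759 − 729 = 30.
Chebyshev's inequality: P(|X − μ| ≥ t) ≤ Var(X)/t² = 30/196 = 0.1531.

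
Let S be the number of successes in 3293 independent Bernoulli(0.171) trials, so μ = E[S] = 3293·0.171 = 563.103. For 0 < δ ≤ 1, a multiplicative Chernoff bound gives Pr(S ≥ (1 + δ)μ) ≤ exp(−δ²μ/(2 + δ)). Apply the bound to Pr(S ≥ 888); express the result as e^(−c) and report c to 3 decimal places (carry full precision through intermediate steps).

72.743

Write 888 = (1 + δ)μ, so δ = 888/563.103 − 1 = 0.5769761…
Then the exponent is δ²μ/(2 + δ) = (888 − μ)² / (μ·(2 + δ)) = 72.743327.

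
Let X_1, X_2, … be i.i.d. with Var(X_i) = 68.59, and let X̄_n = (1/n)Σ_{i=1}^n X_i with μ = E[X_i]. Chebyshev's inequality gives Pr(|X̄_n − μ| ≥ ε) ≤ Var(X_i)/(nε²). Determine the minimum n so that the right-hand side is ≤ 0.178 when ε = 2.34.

Require 68.59/(n·2.34²) ≤ 0.178, i.e. n ≥ 68.59/(0.178·2.34²) = 70.373.
The smallest integer n is 71.

71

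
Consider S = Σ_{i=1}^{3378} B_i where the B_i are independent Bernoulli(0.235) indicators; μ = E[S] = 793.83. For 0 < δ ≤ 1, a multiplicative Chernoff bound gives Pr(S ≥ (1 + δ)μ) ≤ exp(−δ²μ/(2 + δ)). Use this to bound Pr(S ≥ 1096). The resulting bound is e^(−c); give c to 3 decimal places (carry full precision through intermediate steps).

48.315

Write 1096 = (1 + δ)μ, so δ = 1096/793.83 − 1 = 0.3806482…
Then the exponent is δ²μ/(2 + δ) = (1096 − μ)² / (μ·(2 + δ)) = 48.314774.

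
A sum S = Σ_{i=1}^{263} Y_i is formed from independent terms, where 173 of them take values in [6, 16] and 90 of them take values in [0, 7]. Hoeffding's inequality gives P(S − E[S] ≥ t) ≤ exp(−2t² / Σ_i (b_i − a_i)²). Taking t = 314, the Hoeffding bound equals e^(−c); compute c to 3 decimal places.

Σ(b_i − a_i)² = 173·10² + 90·7² = 21710.
c = 2t² / 21710 = 2·314² / 21710 = 9.0830.

9.083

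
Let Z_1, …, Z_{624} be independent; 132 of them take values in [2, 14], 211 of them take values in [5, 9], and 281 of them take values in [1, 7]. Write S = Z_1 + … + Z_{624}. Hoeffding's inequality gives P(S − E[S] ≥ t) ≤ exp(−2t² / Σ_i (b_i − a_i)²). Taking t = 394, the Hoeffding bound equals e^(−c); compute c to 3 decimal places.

Σ(b_i − a_i)² = 132·12² + 211·4² + 281·6² = 32500.
c = 2t² / 32500 = 2·394² / 32500 = 9.5530.

9.553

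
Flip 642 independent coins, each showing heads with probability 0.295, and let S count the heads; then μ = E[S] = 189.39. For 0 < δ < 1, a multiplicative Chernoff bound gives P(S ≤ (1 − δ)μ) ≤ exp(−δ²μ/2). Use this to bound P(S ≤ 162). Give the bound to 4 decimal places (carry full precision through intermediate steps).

0.1380

Write 162 = (1 − δ)μ, so δ = 1 − 162/189.39 = 0.1446222…
Then the exponent is δ²μ/2 = (μ − 162)²/(2μ) = 1.980601.
Bound = exp(−1.980601) = 0.13799.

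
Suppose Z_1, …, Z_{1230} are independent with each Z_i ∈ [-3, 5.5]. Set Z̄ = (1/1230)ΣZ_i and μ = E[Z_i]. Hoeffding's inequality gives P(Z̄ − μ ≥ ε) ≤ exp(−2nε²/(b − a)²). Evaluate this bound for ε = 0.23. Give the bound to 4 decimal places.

0.1651

Exponent: 2nε²/(b − a)² = 2·1230·0.23² / 8.5² = 1.80116.
Bound = exp(−1.80116) = 0.16511.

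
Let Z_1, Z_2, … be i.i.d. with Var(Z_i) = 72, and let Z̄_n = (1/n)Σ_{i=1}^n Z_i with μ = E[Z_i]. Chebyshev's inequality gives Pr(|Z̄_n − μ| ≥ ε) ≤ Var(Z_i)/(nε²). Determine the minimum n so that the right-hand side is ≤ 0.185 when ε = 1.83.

117

Require 72/(n·1.83²) ≤ 0.185, i.e. n ≥ 72/(0.185·1.83²) = 116.214.
The smallest integer n is 117.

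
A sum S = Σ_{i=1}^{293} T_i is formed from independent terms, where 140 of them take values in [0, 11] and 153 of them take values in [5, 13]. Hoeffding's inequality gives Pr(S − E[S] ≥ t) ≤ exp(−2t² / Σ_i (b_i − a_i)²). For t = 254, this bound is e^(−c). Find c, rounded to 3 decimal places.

Σ(b_i − a_i)² = 140·11² + 153·8² = 26732.
c = 2t² / 26732 = 2·254² / 26732 = 4.8269.

4.827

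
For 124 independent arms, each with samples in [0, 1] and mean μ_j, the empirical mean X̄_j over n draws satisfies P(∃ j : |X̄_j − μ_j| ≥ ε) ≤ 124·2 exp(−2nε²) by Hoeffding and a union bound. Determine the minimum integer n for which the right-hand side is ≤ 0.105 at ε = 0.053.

Need 2·124·exp(−2nε²) ≤ 0.105, i.e. exp(−2nε²) ≤ 0.105/248.
So 2nε² ≥ ln(248/0.105) = 7.767224.
Hence n ≥ 7.767224/(2·0.053²) = 1382.560.
The smallest integer n is 1383.

1383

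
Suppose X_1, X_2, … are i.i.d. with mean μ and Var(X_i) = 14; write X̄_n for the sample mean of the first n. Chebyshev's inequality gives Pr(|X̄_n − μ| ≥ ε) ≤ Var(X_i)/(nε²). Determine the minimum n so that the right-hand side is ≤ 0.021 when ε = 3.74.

48

Require 14/(n·3.74²) ≤ 0.021, i.e. n ≥ 14/(0.021·3.74²) = 47.661.
The smallest integer n is 48.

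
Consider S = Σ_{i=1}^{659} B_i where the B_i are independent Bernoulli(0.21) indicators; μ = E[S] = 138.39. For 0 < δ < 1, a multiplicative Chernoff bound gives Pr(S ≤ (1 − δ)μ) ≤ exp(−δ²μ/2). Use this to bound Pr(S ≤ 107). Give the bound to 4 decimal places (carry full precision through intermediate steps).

0.0284

Write 107 = (1 − δ)μ, so δ = 1 − 107/138.39 = 0.2268227…
Then the exponent is δ²μ/2 = (μ − 107)²/(2μ) = 3.559983.
Bound = exp(−3.559983) = 0.02844.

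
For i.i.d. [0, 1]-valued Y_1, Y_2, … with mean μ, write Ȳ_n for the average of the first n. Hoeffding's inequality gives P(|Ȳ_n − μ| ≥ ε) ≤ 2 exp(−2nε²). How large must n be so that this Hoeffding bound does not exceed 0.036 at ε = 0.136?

Require 2·exp(−2nε²) ≤ 0.036, i.e. 2nε² ≥ ln(2/0.036) = 4.017384.
So n ≥ 4.017384 / (2·0.136²) = 108.601.
The smallest integer n is 109.

109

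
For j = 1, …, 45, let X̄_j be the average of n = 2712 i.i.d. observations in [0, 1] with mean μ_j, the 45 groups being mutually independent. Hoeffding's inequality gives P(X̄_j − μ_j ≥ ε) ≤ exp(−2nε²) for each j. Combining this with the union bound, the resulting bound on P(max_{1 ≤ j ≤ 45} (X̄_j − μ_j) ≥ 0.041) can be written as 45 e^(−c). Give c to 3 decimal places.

9.118

Union bound over the 45 events: P(max_{1 ≤ j ≤ 45} (X̄_j − μ_j) ≥ 0.041) ≤ 45·exp(−2nε²) = 45 exp(−2·2712·0.041²).
So c = 2·2712·0.041² = 9.1177.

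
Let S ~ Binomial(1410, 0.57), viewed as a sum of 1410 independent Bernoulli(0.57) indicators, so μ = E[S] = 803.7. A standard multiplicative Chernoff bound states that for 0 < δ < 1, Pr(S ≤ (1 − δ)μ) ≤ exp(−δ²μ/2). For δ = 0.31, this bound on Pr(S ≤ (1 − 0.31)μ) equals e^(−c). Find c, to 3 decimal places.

c = δ²μ/2 = 0.31²·803.7/2 = 38.6178.

38.618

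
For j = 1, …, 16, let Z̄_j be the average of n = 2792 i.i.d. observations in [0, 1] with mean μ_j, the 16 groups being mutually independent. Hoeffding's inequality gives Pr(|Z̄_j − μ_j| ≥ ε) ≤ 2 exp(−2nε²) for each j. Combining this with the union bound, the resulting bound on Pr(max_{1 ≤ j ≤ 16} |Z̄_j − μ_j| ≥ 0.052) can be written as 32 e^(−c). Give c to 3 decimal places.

Union bound over the 16 events: Pr(max_{1 ≤ j ≤ 16} |Z̄_j − μ_j| ≥ 0.052) ≤ 16·2·exp(−2nε²) = 32 exp(−2·2792·0.052²).
So c = 2·2792·0.052² = 15.0991.

15.099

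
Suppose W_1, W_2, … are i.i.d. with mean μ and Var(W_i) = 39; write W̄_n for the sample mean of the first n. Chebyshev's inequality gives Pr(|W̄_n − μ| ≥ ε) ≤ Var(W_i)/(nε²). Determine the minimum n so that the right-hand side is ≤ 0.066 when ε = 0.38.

4093

Require 39/(n·0.38²) ≤ 0.066, i.e. n ≥ 39/(0.066·0.38²) = 4092.168.
The smallest integer n is 4093.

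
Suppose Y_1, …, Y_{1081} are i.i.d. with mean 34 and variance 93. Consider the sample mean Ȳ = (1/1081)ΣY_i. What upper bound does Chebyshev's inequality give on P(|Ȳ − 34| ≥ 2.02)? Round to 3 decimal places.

0.021

Var(Ȳ) = Var(Y_i)/n = 93/1081 = 0.086031.
Chebyshev: P(|Ȳ − 34| ≥ 2.02) ≤ Var(Ȳ)/(2.02)² = 93/(1081·2.02²) = 0.0211.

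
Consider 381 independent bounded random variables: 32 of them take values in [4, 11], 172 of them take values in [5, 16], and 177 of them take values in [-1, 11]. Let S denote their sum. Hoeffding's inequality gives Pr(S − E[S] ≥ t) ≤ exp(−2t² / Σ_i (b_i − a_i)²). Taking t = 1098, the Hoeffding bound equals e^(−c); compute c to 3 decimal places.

50.372

Σ(b_i − a_i)² = 32·7² + 172·11² + 177·12² = 47868.
c = 2t² / 47868 = 2·1098² / 47868 = 50.3720.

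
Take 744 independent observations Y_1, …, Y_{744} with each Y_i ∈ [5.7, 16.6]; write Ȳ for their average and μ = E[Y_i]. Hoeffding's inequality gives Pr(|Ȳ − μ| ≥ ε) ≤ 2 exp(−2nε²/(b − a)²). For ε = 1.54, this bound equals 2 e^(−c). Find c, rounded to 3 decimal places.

29.702

c = 2nε²/(b − a)² = 2·744·1.54² / 10.9² = 29.7024.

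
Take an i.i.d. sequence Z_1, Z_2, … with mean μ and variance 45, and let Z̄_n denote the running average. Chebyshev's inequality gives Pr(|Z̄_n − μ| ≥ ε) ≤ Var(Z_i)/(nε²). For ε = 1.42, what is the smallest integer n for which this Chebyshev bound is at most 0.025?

893

Require 45/(n·1.42²) ≤ 0.025, i.e. n ≥ 45/(0.025·1.42²) = 892.680.
The smallest integer n is 893.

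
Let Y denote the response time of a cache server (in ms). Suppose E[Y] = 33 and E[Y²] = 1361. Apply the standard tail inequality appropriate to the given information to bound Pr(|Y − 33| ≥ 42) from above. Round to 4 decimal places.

The first two moments determine the variance, so Chebyshev's inequality is the sharpest standard bound available.
Var(Y) = E[Y²] − (E[Y])² = 1361 − 1089 = 272.
Chebyshev's inequality: Pr(|Y − μ| ≥ t) ≤ Var(Y)/t² = 272/1764 = 0.1542.

0.1542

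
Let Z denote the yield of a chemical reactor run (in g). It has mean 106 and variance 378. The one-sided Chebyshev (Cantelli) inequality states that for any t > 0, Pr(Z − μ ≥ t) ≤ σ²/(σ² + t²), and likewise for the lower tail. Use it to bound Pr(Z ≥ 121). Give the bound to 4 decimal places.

Here σ² = 378 and t = 15, so σ² + t² = 603.
Cantelli's bound: 378/603 = 0.6269.

0.6269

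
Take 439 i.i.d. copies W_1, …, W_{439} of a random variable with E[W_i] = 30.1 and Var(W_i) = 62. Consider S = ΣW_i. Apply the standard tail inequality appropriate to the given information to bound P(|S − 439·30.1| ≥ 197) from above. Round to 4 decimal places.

0.7013

With mean and variance of each term known, Chebyshev's inequality bounds the deviation of the sum (or sample mean).
Var(S) = n·Var(W_i) = 439·62 = 27218.
Chebyshev: P(|S − 439·30.1| ≥ 197) ≤ Var(S)/197² = 27218/38809 = 0.7013.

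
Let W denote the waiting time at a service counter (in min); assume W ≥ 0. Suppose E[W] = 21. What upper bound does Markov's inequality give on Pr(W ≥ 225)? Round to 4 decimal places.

0.0933

Markov's inequality: for a non-negative random variable, Pr(W ≥ a) ≤ E[W]/a.
Here E[W] = 21 and a = 225, so the bound is 21/225 = 0.0933.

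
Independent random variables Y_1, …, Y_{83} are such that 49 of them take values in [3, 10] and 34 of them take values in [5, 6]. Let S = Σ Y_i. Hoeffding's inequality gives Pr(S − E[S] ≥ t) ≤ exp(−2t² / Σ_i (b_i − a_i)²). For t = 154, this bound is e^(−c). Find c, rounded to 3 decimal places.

Σ(b_i − a_i)² = 49·7² + 34·1² = 2435.
c = 2t² / 2435 = 2·154² / 2435 = 19.4793.

19.479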